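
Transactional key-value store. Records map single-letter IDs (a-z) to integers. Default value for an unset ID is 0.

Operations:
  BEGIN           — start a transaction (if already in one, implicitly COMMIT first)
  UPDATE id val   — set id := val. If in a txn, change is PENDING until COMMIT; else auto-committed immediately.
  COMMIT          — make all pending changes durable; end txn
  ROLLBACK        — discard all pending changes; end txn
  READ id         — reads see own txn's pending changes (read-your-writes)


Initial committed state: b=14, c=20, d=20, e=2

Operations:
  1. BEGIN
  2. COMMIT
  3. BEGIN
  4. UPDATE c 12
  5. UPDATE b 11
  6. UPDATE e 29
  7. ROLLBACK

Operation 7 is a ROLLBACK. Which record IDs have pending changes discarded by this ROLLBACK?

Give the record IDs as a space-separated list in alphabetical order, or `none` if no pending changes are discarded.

Answer: b c e

Derivation:
Initial committed: {b=14, c=20, d=20, e=2}
Op 1: BEGIN: in_txn=True, pending={}
Op 2: COMMIT: merged [] into committed; committed now {b=14, c=20, d=20, e=2}
Op 3: BEGIN: in_txn=True, pending={}
Op 4: UPDATE c=12 (pending; pending now {c=12})
Op 5: UPDATE b=11 (pending; pending now {b=11, c=12})
Op 6: UPDATE e=29 (pending; pending now {b=11, c=12, e=29})
Op 7: ROLLBACK: discarded pending ['b', 'c', 'e']; in_txn=False
ROLLBACK at op 7 discards: ['b', 'c', 'e']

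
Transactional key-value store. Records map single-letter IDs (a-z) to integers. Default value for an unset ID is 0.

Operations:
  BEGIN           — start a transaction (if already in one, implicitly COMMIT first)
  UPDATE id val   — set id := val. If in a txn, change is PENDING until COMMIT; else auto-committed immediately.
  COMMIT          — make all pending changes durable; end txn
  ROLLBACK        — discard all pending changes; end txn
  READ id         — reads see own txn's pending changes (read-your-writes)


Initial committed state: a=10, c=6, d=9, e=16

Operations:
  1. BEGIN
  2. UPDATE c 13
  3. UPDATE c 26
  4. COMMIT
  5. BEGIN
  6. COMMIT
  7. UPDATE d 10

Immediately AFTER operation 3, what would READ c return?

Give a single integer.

Initial committed: {a=10, c=6, d=9, e=16}
Op 1: BEGIN: in_txn=True, pending={}
Op 2: UPDATE c=13 (pending; pending now {c=13})
Op 3: UPDATE c=26 (pending; pending now {c=26})
After op 3: visible(c) = 26 (pending={c=26}, committed={a=10, c=6, d=9, e=16})

Answer: 26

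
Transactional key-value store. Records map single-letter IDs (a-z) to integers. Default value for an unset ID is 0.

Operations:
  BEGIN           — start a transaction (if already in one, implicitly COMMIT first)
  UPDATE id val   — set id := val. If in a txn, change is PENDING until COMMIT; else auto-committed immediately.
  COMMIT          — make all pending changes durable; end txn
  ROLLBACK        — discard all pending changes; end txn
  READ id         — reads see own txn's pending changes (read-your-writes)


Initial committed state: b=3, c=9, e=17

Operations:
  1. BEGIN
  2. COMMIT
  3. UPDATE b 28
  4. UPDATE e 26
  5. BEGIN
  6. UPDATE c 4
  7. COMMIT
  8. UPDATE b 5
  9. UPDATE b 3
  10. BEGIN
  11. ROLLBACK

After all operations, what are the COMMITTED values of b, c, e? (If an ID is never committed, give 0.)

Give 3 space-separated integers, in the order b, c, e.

Answer: 3 4 26

Derivation:
Initial committed: {b=3, c=9, e=17}
Op 1: BEGIN: in_txn=True, pending={}
Op 2: COMMIT: merged [] into committed; committed now {b=3, c=9, e=17}
Op 3: UPDATE b=28 (auto-commit; committed b=28)
Op 4: UPDATE e=26 (auto-commit; committed e=26)
Op 5: BEGIN: in_txn=True, pending={}
Op 6: UPDATE c=4 (pending; pending now {c=4})
Op 7: COMMIT: merged ['c'] into committed; committed now {b=28, c=4, e=26}
Op 8: UPDATE b=5 (auto-commit; committed b=5)
Op 9: UPDATE b=3 (auto-commit; committed b=3)
Op 10: BEGIN: in_txn=True, pending={}
Op 11: ROLLBACK: discarded pending []; in_txn=False
Final committed: {b=3, c=4, e=26}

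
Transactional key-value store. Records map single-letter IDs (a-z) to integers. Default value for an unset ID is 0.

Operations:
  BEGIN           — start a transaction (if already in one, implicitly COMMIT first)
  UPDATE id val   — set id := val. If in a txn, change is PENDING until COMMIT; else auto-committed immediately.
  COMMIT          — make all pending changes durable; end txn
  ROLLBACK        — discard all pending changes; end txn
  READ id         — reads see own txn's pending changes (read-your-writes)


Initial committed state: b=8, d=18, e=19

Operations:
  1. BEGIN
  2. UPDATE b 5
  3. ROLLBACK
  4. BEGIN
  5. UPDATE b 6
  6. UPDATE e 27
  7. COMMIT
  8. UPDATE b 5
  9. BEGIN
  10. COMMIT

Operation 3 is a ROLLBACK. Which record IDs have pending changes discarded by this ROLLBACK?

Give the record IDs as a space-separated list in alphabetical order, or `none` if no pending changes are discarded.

Initial committed: {b=8, d=18, e=19}
Op 1: BEGIN: in_txn=True, pending={}
Op 2: UPDATE b=5 (pending; pending now {b=5})
Op 3: ROLLBACK: discarded pending ['b']; in_txn=False
Op 4: BEGIN: in_txn=True, pending={}
Op 5: UPDATE b=6 (pending; pending now {b=6})
Op 6: UPDATE e=27 (pending; pending now {b=6, e=27})
Op 7: COMMIT: merged ['b', 'e'] into committed; committed now {b=6, d=18, e=27}
Op 8: UPDATE b=5 (auto-commit; committed b=5)
Op 9: BEGIN: in_txn=True, pending={}
Op 10: COMMIT: merged [] into committed; committed now {b=5, d=18, e=27}
ROLLBACK at op 3 discards: ['b']

Answer: b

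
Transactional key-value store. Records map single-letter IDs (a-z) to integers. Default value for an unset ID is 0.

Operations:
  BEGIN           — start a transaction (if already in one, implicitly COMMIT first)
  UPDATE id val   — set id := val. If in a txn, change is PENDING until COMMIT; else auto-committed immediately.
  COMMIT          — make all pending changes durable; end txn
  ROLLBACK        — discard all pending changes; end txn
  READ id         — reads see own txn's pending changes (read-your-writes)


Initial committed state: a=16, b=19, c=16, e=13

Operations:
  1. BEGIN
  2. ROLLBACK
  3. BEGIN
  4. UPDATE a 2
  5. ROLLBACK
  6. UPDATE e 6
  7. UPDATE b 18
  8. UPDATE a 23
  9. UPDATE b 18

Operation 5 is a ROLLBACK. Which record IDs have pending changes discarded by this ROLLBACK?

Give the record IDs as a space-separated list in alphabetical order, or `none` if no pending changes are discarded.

Answer: a

Derivation:
Initial committed: {a=16, b=19, c=16, e=13}
Op 1: BEGIN: in_txn=True, pending={}
Op 2: ROLLBACK: discarded pending []; in_txn=False
Op 3: BEGIN: in_txn=True, pending={}
Op 4: UPDATE a=2 (pending; pending now {a=2})
Op 5: ROLLBACK: discarded pending ['a']; in_txn=False
Op 6: UPDATE e=6 (auto-commit; committed e=6)
Op 7: UPDATE b=18 (auto-commit; committed b=18)
Op 8: UPDATE a=23 (auto-commit; committed a=23)
Op 9: UPDATE b=18 (auto-commit; committed b=18)
ROLLBACK at op 5 discards: ['a']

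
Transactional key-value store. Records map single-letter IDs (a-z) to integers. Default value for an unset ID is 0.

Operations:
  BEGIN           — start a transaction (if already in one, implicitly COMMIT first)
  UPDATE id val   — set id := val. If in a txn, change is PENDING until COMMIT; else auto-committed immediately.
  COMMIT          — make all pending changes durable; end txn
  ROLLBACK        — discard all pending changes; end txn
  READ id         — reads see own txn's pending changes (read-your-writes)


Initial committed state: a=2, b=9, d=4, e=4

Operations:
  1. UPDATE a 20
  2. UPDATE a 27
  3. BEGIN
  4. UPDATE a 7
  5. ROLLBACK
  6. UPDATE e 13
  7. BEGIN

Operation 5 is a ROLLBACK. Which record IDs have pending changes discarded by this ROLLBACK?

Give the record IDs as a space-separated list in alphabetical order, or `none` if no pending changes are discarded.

Initial committed: {a=2, b=9, d=4, e=4}
Op 1: UPDATE a=20 (auto-commit; committed a=20)
Op 2: UPDATE a=27 (auto-commit; committed a=27)
Op 3: BEGIN: in_txn=True, pending={}
Op 4: UPDATE a=7 (pending; pending now {a=7})
Op 5: ROLLBACK: discarded pending ['a']; in_txn=False
Op 6: UPDATE e=13 (auto-commit; committed e=13)
Op 7: BEGIN: in_txn=True, pending={}
ROLLBACK at op 5 discards: ['a']

Answer: a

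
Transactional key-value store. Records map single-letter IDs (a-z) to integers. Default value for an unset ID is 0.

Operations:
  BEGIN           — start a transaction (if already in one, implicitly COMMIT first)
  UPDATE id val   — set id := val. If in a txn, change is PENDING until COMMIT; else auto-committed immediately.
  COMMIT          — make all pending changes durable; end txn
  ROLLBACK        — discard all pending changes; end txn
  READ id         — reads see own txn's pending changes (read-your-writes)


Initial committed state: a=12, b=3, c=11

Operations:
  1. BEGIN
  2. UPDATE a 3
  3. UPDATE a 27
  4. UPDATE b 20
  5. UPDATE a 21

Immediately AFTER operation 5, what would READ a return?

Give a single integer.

Answer: 21

Derivation:
Initial committed: {a=12, b=3, c=11}
Op 1: BEGIN: in_txn=True, pending={}
Op 2: UPDATE a=3 (pending; pending now {a=3})
Op 3: UPDATE a=27 (pending; pending now {a=27})
Op 4: UPDATE b=20 (pending; pending now {a=27, b=20})
Op 5: UPDATE a=21 (pending; pending now {a=21, b=20})
After op 5: visible(a) = 21 (pending={a=21, b=20}, committed={a=12, b=3, c=11})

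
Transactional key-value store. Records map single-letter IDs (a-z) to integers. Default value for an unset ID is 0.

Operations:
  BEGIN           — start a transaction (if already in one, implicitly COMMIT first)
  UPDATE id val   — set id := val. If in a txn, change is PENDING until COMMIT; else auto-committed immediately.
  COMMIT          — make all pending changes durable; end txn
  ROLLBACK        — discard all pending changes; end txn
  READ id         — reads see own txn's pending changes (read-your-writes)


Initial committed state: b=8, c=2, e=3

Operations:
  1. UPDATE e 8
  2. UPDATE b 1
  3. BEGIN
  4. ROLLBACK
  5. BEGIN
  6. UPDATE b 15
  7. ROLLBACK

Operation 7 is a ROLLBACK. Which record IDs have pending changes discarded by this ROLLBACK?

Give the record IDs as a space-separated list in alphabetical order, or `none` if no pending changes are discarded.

Answer: b

Derivation:
Initial committed: {b=8, c=2, e=3}
Op 1: UPDATE e=8 (auto-commit; committed e=8)
Op 2: UPDATE b=1 (auto-commit; committed b=1)
Op 3: BEGIN: in_txn=True, pending={}
Op 4: ROLLBACK: discarded pending []; in_txn=False
Op 5: BEGIN: in_txn=True, pending={}
Op 6: UPDATE b=15 (pending; pending now {b=15})
Op 7: ROLLBACK: discarded pending ['b']; in_txn=False
ROLLBACK at op 7 discards: ['b']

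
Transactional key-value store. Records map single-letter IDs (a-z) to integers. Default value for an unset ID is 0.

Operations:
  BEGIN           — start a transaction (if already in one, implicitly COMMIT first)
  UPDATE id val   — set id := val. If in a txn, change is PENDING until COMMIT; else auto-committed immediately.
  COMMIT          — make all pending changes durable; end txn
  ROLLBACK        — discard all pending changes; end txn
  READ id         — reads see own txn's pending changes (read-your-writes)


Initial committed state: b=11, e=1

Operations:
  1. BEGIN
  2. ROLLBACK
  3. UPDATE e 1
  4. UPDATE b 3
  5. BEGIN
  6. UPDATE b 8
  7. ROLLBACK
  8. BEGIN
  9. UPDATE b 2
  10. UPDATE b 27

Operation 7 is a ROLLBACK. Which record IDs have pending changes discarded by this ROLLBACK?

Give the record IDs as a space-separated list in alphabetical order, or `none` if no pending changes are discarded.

Answer: b

Derivation:
Initial committed: {b=11, e=1}
Op 1: BEGIN: in_txn=True, pending={}
Op 2: ROLLBACK: discarded pending []; in_txn=False
Op 3: UPDATE e=1 (auto-commit; committed e=1)
Op 4: UPDATE b=3 (auto-commit; committed b=3)
Op 5: BEGIN: in_txn=True, pending={}
Op 6: UPDATE b=8 (pending; pending now {b=8})
Op 7: ROLLBACK: discarded pending ['b']; in_txn=False
Op 8: BEGIN: in_txn=True, pending={}
Op 9: UPDATE b=2 (pending; pending now {b=2})
Op 10: UPDATE b=27 (pending; pending now {b=27})
ROLLBACK at op 7 discards: ['b']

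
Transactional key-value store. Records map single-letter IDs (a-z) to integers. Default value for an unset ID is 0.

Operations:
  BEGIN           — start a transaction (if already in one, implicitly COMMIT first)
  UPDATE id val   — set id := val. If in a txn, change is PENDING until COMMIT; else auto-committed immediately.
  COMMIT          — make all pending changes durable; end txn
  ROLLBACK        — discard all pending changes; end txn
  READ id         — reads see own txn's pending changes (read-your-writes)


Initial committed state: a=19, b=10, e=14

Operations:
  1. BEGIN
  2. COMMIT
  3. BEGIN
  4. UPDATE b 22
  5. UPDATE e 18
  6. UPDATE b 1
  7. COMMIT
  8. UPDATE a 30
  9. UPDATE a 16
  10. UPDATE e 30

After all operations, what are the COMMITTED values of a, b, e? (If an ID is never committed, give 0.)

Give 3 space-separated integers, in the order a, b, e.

Answer: 16 1 30

Derivation:
Initial committed: {a=19, b=10, e=14}
Op 1: BEGIN: in_txn=True, pending={}
Op 2: COMMIT: merged [] into committed; committed now {a=19, b=10, e=14}
Op 3: BEGIN: in_txn=True, pending={}
Op 4: UPDATE b=22 (pending; pending now {b=22})
Op 5: UPDATE e=18 (pending; pending now {b=22, e=18})
Op 6: UPDATE b=1 (pending; pending now {b=1, e=18})
Op 7: COMMIT: merged ['b', 'e'] into committed; committed now {a=19, b=1, e=18}
Op 8: UPDATE a=30 (auto-commit; committed a=30)
Op 9: UPDATE a=16 (auto-commit; committed a=16)
Op 10: UPDATE e=30 (auto-commit; committed e=30)
Final committed: {a=16, b=1, e=30}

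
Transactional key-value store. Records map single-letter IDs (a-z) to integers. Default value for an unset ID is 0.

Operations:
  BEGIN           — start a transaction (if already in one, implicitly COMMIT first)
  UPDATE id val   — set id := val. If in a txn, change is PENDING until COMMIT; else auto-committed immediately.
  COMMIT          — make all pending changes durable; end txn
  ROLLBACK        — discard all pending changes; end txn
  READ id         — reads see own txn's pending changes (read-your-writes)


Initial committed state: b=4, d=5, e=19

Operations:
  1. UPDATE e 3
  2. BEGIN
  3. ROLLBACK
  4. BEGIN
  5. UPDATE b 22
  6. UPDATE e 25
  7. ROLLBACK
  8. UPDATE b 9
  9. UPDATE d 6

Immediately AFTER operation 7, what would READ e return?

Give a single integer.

Initial committed: {b=4, d=5, e=19}
Op 1: UPDATE e=3 (auto-commit; committed e=3)
Op 2: BEGIN: in_txn=True, pending={}
Op 3: ROLLBACK: discarded pending []; in_txn=False
Op 4: BEGIN: in_txn=True, pending={}
Op 5: UPDATE b=22 (pending; pending now {b=22})
Op 6: UPDATE e=25 (pending; pending now {b=22, e=25})
Op 7: ROLLBACK: discarded pending ['b', 'e']; in_txn=False
After op 7: visible(e) = 3 (pending={}, committed={b=4, d=5, e=3})

Answer: 3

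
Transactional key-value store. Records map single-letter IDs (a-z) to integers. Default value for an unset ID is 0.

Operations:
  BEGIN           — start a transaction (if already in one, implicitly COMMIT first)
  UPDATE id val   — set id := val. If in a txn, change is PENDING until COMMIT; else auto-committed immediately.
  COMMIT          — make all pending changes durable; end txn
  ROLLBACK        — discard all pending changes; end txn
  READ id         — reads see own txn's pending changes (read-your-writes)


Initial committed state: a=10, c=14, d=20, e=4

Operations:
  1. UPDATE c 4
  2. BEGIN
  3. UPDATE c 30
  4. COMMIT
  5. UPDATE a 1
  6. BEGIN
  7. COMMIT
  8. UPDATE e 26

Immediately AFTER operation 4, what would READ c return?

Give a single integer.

Initial committed: {a=10, c=14, d=20, e=4}
Op 1: UPDATE c=4 (auto-commit; committed c=4)
Op 2: BEGIN: in_txn=True, pending={}
Op 3: UPDATE c=30 (pending; pending now {c=30})
Op 4: COMMIT: merged ['c'] into committed; committed now {a=10, c=30, d=20, e=4}
After op 4: visible(c) = 30 (pending={}, committed={a=10, c=30, d=20, e=4})

Answer: 30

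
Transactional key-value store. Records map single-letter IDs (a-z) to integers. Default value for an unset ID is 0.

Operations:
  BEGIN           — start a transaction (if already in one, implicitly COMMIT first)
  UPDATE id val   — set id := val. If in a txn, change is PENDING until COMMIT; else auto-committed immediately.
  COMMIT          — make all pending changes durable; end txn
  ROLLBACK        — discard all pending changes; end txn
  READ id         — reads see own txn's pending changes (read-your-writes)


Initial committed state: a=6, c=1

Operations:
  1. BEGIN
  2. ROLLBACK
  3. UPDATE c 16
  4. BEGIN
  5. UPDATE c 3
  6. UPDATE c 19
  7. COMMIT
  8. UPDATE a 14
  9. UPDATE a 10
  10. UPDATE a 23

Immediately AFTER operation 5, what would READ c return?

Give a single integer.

Answer: 3

Derivation:
Initial committed: {a=6, c=1}
Op 1: BEGIN: in_txn=True, pending={}
Op 2: ROLLBACK: discarded pending []; in_txn=False
Op 3: UPDATE c=16 (auto-commit; committed c=16)
Op 4: BEGIN: in_txn=True, pending={}
Op 5: UPDATE c=3 (pending; pending now {c=3})
After op 5: visible(c) = 3 (pending={c=3}, committed={a=6, c=16})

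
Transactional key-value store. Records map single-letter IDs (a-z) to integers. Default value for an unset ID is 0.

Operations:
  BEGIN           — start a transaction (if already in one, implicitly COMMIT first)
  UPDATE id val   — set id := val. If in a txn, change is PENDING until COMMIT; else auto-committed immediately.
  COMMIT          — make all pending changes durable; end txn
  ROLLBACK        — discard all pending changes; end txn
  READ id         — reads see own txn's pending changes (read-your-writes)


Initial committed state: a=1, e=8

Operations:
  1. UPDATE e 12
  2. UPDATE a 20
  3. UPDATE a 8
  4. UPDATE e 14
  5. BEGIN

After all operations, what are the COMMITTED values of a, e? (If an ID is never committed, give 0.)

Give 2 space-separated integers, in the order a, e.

Answer: 8 14

Derivation:
Initial committed: {a=1, e=8}
Op 1: UPDATE e=12 (auto-commit; committed e=12)
Op 2: UPDATE a=20 (auto-commit; committed a=20)
Op 3: UPDATE a=8 (auto-commit; committed a=8)
Op 4: UPDATE e=14 (auto-commit; committed e=14)
Op 5: BEGIN: in_txn=True, pending={}
Final committed: {a=8, e=14}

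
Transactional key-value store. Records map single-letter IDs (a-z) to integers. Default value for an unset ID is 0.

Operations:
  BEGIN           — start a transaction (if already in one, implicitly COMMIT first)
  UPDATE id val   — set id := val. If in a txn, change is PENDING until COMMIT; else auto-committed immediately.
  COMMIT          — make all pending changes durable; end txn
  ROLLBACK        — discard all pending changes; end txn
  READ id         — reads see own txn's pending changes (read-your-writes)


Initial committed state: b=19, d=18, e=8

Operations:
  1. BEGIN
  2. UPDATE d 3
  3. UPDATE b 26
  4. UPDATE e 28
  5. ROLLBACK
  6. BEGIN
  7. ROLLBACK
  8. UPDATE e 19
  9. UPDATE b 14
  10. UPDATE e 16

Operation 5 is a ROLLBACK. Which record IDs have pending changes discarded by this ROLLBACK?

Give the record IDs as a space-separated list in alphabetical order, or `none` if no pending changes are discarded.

Answer: b d e

Derivation:
Initial committed: {b=19, d=18, e=8}
Op 1: BEGIN: in_txn=True, pending={}
Op 2: UPDATE d=3 (pending; pending now {d=3})
Op 3: UPDATE b=26 (pending; pending now {b=26, d=3})
Op 4: UPDATE e=28 (pending; pending now {b=26, d=3, e=28})
Op 5: ROLLBACK: discarded pending ['b', 'd', 'e']; in_txn=False
Op 6: BEGIN: in_txn=True, pending={}
Op 7: ROLLBACK: discarded pending []; in_txn=False
Op 8: UPDATE e=19 (auto-commit; committed e=19)
Op 9: UPDATE b=14 (auto-commit; committed b=14)
Op 10: UPDATE e=16 (auto-commit; committed e=16)
ROLLBACK at op 5 discards: ['b', 'd', 'e']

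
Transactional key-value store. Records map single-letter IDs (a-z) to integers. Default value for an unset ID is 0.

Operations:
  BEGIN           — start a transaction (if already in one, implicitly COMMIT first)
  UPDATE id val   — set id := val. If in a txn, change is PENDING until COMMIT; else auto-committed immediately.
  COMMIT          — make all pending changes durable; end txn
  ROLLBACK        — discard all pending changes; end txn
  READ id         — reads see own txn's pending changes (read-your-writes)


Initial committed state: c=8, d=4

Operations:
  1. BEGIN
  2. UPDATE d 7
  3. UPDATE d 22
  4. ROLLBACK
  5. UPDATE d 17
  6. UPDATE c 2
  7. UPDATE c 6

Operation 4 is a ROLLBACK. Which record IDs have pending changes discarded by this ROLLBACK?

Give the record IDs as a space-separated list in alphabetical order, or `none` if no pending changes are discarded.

Initial committed: {c=8, d=4}
Op 1: BEGIN: in_txn=True, pending={}
Op 2: UPDATE d=7 (pending; pending now {d=7})
Op 3: UPDATE d=22 (pending; pending now {d=22})
Op 4: ROLLBACK: discarded pending ['d']; in_txn=False
Op 5: UPDATE d=17 (auto-commit; committed d=17)
Op 6: UPDATE c=2 (auto-commit; committed c=2)
Op 7: UPDATE c=6 (auto-commit; committed c=6)
ROLLBACK at op 4 discards: ['d']

Answer: d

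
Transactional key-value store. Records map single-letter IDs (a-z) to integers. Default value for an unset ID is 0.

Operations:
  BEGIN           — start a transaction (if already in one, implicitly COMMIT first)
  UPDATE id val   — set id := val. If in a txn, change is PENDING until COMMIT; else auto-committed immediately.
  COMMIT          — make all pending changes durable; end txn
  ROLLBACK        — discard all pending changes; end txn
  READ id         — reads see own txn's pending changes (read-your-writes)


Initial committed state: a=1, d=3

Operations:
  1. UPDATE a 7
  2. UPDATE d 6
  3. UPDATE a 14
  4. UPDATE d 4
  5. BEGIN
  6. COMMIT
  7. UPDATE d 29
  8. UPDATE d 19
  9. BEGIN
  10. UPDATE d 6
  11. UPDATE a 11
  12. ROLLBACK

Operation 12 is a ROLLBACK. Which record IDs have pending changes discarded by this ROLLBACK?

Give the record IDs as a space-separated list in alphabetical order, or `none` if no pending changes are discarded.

Answer: a d

Derivation:
Initial committed: {a=1, d=3}
Op 1: UPDATE a=7 (auto-commit; committed a=7)
Op 2: UPDATE d=6 (auto-commit; committed d=6)
Op 3: UPDATE a=14 (auto-commit; committed a=14)
Op 4: UPDATE d=4 (auto-commit; committed d=4)
Op 5: BEGIN: in_txn=True, pending={}
Op 6: COMMIT: merged [] into committed; committed now {a=14, d=4}
Op 7: UPDATE d=29 (auto-commit; committed d=29)
Op 8: UPDATE d=19 (auto-commit; committed d=19)
Op 9: BEGIN: in_txn=True, pending={}
Op 10: UPDATE d=6 (pending; pending now {d=6})
Op 11: UPDATE a=11 (pending; pending now {a=11, d=6})
Op 12: ROLLBACK: discarded pending ['a', 'd']; in_txn=False
ROLLBACK at op 12 discards: ['a', 'd']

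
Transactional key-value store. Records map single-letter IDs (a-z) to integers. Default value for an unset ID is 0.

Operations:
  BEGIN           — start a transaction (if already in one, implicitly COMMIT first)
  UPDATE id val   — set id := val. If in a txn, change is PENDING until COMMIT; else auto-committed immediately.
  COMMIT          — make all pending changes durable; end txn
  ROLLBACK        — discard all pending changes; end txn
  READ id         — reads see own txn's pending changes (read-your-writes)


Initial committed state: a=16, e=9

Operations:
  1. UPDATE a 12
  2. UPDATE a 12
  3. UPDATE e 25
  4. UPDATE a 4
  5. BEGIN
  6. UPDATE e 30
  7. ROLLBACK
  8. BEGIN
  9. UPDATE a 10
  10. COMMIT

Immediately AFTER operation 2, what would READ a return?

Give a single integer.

Initial committed: {a=16, e=9}
Op 1: UPDATE a=12 (auto-commit; committed a=12)
Op 2: UPDATE a=12 (auto-commit; committed a=12)
After op 2: visible(a) = 12 (pending={}, committed={a=12, e=9})

Answer: 12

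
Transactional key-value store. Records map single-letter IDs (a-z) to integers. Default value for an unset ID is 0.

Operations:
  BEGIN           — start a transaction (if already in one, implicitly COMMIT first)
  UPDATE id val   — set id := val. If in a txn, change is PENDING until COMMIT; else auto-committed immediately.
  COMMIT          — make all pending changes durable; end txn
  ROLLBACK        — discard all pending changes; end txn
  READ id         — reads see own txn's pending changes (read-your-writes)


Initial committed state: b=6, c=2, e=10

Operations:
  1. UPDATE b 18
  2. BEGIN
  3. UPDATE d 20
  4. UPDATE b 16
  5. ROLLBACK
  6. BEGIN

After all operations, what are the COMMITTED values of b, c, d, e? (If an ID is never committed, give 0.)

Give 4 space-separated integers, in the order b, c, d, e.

Answer: 18 2 0 10

Derivation:
Initial committed: {b=6, c=2, e=10}
Op 1: UPDATE b=18 (auto-commit; committed b=18)
Op 2: BEGIN: in_txn=True, pending={}
Op 3: UPDATE d=20 (pending; pending now {d=20})
Op 4: UPDATE b=16 (pending; pending now {b=16, d=20})
Op 5: ROLLBACK: discarded pending ['b', 'd']; in_txn=False
Op 6: BEGIN: in_txn=True, pending={}
Final committed: {b=18, c=2, e=10}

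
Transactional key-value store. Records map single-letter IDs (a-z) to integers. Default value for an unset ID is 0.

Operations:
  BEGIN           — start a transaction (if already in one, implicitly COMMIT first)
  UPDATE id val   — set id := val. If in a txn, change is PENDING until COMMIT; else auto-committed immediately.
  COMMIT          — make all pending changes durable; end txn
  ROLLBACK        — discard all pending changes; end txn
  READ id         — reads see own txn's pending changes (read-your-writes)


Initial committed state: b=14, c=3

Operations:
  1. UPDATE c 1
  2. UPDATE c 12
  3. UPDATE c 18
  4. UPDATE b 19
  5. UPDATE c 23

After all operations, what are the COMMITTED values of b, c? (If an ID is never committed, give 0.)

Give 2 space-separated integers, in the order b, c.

Answer: 19 23

Derivation:
Initial committed: {b=14, c=3}
Op 1: UPDATE c=1 (auto-commit; committed c=1)
Op 2: UPDATE c=12 (auto-commit; committed c=12)
Op 3: UPDATE c=18 (auto-commit; committed c=18)
Op 4: UPDATE b=19 (auto-commit; committed b=19)
Op 5: UPDATE c=23 (auto-commit; committed c=23)
Final committed: {b=19, c=23}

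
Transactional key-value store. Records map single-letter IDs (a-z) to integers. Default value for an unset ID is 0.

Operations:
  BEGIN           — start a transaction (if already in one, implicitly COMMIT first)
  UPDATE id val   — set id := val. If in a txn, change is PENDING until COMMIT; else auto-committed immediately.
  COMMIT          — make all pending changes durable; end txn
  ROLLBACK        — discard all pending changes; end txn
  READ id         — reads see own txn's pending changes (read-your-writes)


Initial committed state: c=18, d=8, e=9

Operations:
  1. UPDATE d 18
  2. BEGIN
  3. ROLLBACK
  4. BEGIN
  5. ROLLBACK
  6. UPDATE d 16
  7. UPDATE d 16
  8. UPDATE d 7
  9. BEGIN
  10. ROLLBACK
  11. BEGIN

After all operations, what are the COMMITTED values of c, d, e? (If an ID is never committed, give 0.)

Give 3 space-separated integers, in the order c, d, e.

Answer: 18 7 9

Derivation:
Initial committed: {c=18, d=8, e=9}
Op 1: UPDATE d=18 (auto-commit; committed d=18)
Op 2: BEGIN: in_txn=True, pending={}
Op 3: ROLLBACK: discarded pending []; in_txn=False
Op 4: BEGIN: in_txn=True, pending={}
Op 5: ROLLBACK: discarded pending []; in_txn=False
Op 6: UPDATE d=16 (auto-commit; committed d=16)
Op 7: UPDATE d=16 (auto-commit; committed d=16)
Op 8: UPDATE d=7 (auto-commit; committed d=7)
Op 9: BEGIN: in_txn=True, pending={}
Op 10: ROLLBACK: discarded pending []; in_txn=False
Op 11: BEGIN: in_txn=True, pending={}
Final committed: {c=18, d=7, e=9}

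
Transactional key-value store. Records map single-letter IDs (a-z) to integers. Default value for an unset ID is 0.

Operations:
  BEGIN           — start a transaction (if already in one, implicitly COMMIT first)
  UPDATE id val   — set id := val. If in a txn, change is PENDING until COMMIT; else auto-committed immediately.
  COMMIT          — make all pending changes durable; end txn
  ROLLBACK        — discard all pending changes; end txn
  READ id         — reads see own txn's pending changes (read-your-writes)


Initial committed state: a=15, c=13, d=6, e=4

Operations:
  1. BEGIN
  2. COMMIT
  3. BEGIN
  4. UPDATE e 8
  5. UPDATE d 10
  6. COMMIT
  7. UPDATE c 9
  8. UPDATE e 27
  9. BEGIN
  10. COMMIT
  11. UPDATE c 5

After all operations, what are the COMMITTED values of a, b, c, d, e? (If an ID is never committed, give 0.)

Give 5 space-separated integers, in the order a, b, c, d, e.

Answer: 15 0 5 10 27

Derivation:
Initial committed: {a=15, c=13, d=6, e=4}
Op 1: BEGIN: in_txn=True, pending={}
Op 2: COMMIT: merged [] into committed; committed now {a=15, c=13, d=6, e=4}
Op 3: BEGIN: in_txn=True, pending={}
Op 4: UPDATE e=8 (pending; pending now {e=8})
Op 5: UPDATE d=10 (pending; pending now {d=10, e=8})
Op 6: COMMIT: merged ['d', 'e'] into committed; committed now {a=15, c=13, d=10, e=8}
Op 7: UPDATE c=9 (auto-commit; committed c=9)
Op 8: UPDATE e=27 (auto-commit; committed e=27)
Op 9: BEGIN: in_txn=True, pending={}
Op 10: COMMIT: merged [] into committed; committed now {a=15, c=9, d=10, e=27}
Op 11: UPDATE c=5 (auto-commit; committed c=5)
Final committed: {a=15, c=5, d=10, e=27}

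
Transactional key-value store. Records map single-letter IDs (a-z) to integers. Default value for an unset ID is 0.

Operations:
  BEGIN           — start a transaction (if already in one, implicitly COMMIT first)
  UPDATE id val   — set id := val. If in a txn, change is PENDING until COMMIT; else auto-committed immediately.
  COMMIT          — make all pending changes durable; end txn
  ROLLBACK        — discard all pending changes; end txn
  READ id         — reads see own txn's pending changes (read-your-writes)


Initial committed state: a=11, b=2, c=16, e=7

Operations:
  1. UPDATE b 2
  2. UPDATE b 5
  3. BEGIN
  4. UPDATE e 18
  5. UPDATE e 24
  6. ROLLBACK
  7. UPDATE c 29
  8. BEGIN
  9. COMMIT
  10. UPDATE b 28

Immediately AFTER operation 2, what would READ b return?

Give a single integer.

Initial committed: {a=11, b=2, c=16, e=7}
Op 1: UPDATE b=2 (auto-commit; committed b=2)
Op 2: UPDATE b=5 (auto-commit; committed b=5)
After op 2: visible(b) = 5 (pending={}, committed={a=11, b=5, c=16, e=7})

Answer: 5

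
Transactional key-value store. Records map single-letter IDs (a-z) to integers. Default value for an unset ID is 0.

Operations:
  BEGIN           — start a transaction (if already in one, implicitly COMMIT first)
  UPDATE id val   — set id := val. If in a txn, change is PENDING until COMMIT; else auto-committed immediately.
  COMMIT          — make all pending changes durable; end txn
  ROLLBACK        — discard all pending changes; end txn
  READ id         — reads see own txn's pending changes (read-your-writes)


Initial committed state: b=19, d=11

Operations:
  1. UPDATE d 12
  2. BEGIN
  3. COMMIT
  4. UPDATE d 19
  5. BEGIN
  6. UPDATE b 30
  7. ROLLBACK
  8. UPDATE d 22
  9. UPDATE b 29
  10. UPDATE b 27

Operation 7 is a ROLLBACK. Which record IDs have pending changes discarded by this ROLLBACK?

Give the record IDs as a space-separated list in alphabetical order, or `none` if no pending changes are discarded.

Initial committed: {b=19, d=11}
Op 1: UPDATE d=12 (auto-commit; committed d=12)
Op 2: BEGIN: in_txn=True, pending={}
Op 3: COMMIT: merged [] into committed; committed now {b=19, d=12}
Op 4: UPDATE d=19 (auto-commit; committed d=19)
Op 5: BEGIN: in_txn=True, pending={}
Op 6: UPDATE b=30 (pending; pending now {b=30})
Op 7: ROLLBACK: discarded pending ['b']; in_txn=False
Op 8: UPDATE d=22 (auto-commit; committed d=22)
Op 9: UPDATE b=29 (auto-commit; committed b=29)
Op 10: UPDATE b=27 (auto-commit; committed b=27)
ROLLBACK at op 7 discards: ['b']

Answer: b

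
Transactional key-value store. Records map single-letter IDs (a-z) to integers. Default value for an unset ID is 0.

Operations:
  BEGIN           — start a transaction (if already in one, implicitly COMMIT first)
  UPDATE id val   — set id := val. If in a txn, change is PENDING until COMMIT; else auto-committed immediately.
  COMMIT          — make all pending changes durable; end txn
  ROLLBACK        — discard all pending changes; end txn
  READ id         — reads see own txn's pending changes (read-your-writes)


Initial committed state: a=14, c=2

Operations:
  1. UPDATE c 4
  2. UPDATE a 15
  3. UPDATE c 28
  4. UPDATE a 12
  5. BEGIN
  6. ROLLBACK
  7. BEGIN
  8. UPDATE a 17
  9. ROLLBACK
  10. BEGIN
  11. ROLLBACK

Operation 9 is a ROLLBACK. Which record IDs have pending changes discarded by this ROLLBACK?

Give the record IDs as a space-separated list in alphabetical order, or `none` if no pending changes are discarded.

Answer: a

Derivation:
Initial committed: {a=14, c=2}
Op 1: UPDATE c=4 (auto-commit; committed c=4)
Op 2: UPDATE a=15 (auto-commit; committed a=15)
Op 3: UPDATE c=28 (auto-commit; committed c=28)
Op 4: UPDATE a=12 (auto-commit; committed a=12)
Op 5: BEGIN: in_txn=True, pending={}
Op 6: ROLLBACK: discarded pending []; in_txn=False
Op 7: BEGIN: in_txn=True, pending={}
Op 8: UPDATE a=17 (pending; pending now {a=17})
Op 9: ROLLBACK: discarded pending ['a']; in_txn=False
Op 10: BEGIN: in_txn=True, pending={}
Op 11: ROLLBACK: discarded pending []; in_txn=False
ROLLBACK at op 9 discards: ['a']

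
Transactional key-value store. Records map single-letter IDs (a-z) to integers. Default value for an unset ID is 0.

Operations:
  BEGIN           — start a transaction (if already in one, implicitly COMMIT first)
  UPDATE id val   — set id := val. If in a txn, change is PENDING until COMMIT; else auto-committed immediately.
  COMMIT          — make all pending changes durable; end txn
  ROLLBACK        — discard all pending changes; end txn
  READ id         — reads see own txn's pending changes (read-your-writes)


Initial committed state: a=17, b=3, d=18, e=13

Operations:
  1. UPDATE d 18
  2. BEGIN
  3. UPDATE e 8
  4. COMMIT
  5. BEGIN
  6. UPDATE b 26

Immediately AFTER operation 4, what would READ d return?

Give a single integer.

Answer: 18

Derivation:
Initial committed: {a=17, b=3, d=18, e=13}
Op 1: UPDATE d=18 (auto-commit; committed d=18)
Op 2: BEGIN: in_txn=True, pending={}
Op 3: UPDATE e=8 (pending; pending now {e=8})
Op 4: COMMIT: merged ['e'] into committed; committed now {a=17, b=3, d=18, e=8}
After op 4: visible(d) = 18 (pending={}, committed={a=17, b=3, d=18, e=8})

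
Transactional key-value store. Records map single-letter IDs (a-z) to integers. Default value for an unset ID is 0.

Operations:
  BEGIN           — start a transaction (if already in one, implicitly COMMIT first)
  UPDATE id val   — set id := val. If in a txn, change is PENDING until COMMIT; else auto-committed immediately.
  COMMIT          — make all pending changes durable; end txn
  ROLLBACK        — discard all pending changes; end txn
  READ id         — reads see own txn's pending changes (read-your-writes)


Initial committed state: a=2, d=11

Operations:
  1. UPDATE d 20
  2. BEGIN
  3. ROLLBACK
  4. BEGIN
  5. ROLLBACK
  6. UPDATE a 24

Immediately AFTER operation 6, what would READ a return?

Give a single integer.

Initial committed: {a=2, d=11}
Op 1: UPDATE d=20 (auto-commit; committed d=20)
Op 2: BEGIN: in_txn=True, pending={}
Op 3: ROLLBACK: discarded pending []; in_txn=False
Op 4: BEGIN: in_txn=True, pending={}
Op 5: ROLLBACK: discarded pending []; in_txn=False
Op 6: UPDATE a=24 (auto-commit; committed a=24)
After op 6: visible(a) = 24 (pending={}, committed={a=24, d=20})

Answer: 24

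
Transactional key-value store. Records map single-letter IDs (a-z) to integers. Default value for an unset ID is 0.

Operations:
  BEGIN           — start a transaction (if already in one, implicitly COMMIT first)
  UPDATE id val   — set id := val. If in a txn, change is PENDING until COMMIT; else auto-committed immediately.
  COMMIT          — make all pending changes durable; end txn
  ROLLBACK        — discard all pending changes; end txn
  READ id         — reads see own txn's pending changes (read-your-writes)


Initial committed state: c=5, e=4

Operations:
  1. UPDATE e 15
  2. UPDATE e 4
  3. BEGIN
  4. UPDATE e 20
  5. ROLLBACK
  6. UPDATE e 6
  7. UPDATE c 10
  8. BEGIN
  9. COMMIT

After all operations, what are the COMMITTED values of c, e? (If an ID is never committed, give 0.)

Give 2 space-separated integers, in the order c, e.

Answer: 10 6

Derivation:
Initial committed: {c=5, e=4}
Op 1: UPDATE e=15 (auto-commit; committed e=15)
Op 2: UPDATE e=4 (auto-commit; committed e=4)
Op 3: BEGIN: in_txn=True, pending={}
Op 4: UPDATE e=20 (pending; pending now {e=20})
Op 5: ROLLBACK: discarded pending ['e']; in_txn=False
Op 6: UPDATE e=6 (auto-commit; committed e=6)
Op 7: UPDATE c=10 (auto-commit; committed c=10)
Op 8: BEGIN: in_txn=True, pending={}
Op 9: COMMIT: merged [] into committed; committed now {c=10, e=6}
Final committed: {c=10, e=6}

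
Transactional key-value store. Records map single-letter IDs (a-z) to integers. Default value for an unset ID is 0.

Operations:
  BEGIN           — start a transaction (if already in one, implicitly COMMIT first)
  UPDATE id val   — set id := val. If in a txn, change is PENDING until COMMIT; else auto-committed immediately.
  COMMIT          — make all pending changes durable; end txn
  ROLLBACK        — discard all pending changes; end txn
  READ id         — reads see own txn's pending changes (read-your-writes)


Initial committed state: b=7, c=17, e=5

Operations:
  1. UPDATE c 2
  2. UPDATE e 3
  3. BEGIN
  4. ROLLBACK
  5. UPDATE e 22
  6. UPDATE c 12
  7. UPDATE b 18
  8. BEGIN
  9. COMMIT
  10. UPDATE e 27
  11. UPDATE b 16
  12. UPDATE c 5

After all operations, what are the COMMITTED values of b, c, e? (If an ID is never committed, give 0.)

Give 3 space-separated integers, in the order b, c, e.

Initial committed: {b=7, c=17, e=5}
Op 1: UPDATE c=2 (auto-commit; committed c=2)
Op 2: UPDATE e=3 (auto-commit; committed e=3)
Op 3: BEGIN: in_txn=True, pending={}
Op 4: ROLLBACK: discarded pending []; in_txn=False
Op 5: UPDATE e=22 (auto-commit; committed e=22)
Op 6: UPDATE c=12 (auto-commit; committed c=12)
Op 7: UPDATE b=18 (auto-commit; committed b=18)
Op 8: BEGIN: in_txn=True, pending={}
Op 9: COMMIT: merged [] into committed; committed now {b=18, c=12, e=22}
Op 10: UPDATE e=27 (auto-commit; committed e=27)
Op 11: UPDATE b=16 (auto-commit; committed b=16)
Op 12: UPDATE c=5 (auto-commit; committed c=5)
Final committed: {b=16, c=5, e=27}

Answer: 16 5 27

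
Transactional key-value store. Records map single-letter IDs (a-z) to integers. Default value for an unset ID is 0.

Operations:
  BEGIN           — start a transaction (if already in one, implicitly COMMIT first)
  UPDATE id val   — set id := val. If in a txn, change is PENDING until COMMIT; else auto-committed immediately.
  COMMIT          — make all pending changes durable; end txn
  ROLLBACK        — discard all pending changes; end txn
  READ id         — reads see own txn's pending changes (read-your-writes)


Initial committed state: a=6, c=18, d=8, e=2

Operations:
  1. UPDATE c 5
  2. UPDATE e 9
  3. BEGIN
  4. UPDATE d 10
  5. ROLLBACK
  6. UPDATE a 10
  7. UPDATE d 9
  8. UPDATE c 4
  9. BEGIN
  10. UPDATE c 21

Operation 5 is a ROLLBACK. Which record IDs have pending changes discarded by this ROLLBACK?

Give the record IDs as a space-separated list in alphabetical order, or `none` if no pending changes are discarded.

Answer: d

Derivation:
Initial committed: {a=6, c=18, d=8, e=2}
Op 1: UPDATE c=5 (auto-commit; committed c=5)
Op 2: UPDATE e=9 (auto-commit; committed e=9)
Op 3: BEGIN: in_txn=True, pending={}
Op 4: UPDATE d=10 (pending; pending now {d=10})
Op 5: ROLLBACK: discarded pending ['d']; in_txn=False
Op 6: UPDATE a=10 (auto-commit; committed a=10)
Op 7: UPDATE d=9 (auto-commit; committed d=9)
Op 8: UPDATE c=4 (auto-commit; committed c=4)
Op 9: BEGIN: in_txn=True, pending={}
Op 10: UPDATE c=21 (pending; pending now {c=21})
ROLLBACK at op 5 discards: ['d']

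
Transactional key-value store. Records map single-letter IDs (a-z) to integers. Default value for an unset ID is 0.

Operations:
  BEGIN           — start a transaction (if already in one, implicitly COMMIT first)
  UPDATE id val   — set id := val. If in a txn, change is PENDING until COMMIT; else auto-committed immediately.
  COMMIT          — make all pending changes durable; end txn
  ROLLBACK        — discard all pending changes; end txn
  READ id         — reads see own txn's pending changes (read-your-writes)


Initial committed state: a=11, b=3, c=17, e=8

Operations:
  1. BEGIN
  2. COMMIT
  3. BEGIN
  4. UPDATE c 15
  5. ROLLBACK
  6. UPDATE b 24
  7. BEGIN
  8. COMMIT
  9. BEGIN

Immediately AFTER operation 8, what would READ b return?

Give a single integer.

Initial committed: {a=11, b=3, c=17, e=8}
Op 1: BEGIN: in_txn=True, pending={}
Op 2: COMMIT: merged [] into committed; committed now {a=11, b=3, c=17, e=8}
Op 3: BEGIN: in_txn=True, pending={}
Op 4: UPDATE c=15 (pending; pending now {c=15})
Op 5: ROLLBACK: discarded pending ['c']; in_txn=False
Op 6: UPDATE b=24 (auto-commit; committed b=24)
Op 7: BEGIN: in_txn=True, pending={}
Op 8: COMMIT: merged [] into committed; committed now {a=11, b=24, c=17, e=8}
After op 8: visible(b) = 24 (pending={}, committed={a=11, b=24, c=17, e=8})

Answer: 24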